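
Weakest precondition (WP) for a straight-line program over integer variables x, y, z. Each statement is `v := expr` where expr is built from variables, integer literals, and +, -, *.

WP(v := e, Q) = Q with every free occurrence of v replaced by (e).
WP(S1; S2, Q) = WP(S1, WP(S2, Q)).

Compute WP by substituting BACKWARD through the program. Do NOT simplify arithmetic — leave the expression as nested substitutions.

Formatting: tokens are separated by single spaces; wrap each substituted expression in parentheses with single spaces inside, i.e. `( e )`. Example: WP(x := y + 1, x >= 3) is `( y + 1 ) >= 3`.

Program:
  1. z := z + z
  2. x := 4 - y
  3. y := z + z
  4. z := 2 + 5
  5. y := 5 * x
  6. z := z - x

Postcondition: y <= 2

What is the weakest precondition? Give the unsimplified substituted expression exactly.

Answer: ( 5 * ( 4 - y ) ) <= 2

Derivation:
post: y <= 2
stmt 6: z := z - x  -- replace 0 occurrence(s) of z with (z - x)
  => y <= 2
stmt 5: y := 5 * x  -- replace 1 occurrence(s) of y with (5 * x)
  => ( 5 * x ) <= 2
stmt 4: z := 2 + 5  -- replace 0 occurrence(s) of z with (2 + 5)
  => ( 5 * x ) <= 2
stmt 3: y := z + z  -- replace 0 occurrence(s) of y with (z + z)
  => ( 5 * x ) <= 2
stmt 2: x := 4 - y  -- replace 1 occurrence(s) of x with (4 - y)
  => ( 5 * ( 4 - y ) ) <= 2
stmt 1: z := z + z  -- replace 0 occurrence(s) of z with (z + z)
  => ( 5 * ( 4 - y ) ) <= 2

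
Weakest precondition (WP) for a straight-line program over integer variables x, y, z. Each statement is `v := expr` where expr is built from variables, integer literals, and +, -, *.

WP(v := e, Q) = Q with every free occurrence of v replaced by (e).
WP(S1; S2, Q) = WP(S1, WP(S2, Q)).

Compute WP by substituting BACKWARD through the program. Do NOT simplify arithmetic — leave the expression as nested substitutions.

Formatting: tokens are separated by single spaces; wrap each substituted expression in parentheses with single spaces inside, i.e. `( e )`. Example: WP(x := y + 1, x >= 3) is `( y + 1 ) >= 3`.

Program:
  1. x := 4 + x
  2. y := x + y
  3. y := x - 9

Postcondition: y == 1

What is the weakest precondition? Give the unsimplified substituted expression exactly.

Answer: ( ( 4 + x ) - 9 ) == 1

Derivation:
post: y == 1
stmt 3: y := x - 9  -- replace 1 occurrence(s) of y with (x - 9)
  => ( x - 9 ) == 1
stmt 2: y := x + y  -- replace 0 occurrence(s) of y with (x + y)
  => ( x - 9 ) == 1
stmt 1: x := 4 + x  -- replace 1 occurrence(s) of x with (4 + x)
  => ( ( 4 + x ) - 9 ) == 1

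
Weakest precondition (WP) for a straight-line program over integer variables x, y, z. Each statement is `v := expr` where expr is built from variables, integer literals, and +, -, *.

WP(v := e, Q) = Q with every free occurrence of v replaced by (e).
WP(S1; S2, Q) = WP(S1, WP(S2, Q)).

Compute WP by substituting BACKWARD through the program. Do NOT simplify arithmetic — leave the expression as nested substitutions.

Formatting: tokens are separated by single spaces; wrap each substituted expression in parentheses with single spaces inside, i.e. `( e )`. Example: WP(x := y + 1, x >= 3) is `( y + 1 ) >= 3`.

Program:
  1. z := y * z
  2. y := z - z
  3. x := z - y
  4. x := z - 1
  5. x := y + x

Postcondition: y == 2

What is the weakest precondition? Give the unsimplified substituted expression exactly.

post: y == 2
stmt 5: x := y + x  -- replace 0 occurrence(s) of x with (y + x)
  => y == 2
stmt 4: x := z - 1  -- replace 0 occurrence(s) of x with (z - 1)
  => y == 2
stmt 3: x := z - y  -- replace 0 occurrence(s) of x with (z - y)
  => y == 2
stmt 2: y := z - z  -- replace 1 occurrence(s) of y with (z - z)
  => ( z - z ) == 2
stmt 1: z := y * z  -- replace 2 occurrence(s) of z with (y * z)
  => ( ( y * z ) - ( y * z ) ) == 2

Answer: ( ( y * z ) - ( y * z ) ) == 2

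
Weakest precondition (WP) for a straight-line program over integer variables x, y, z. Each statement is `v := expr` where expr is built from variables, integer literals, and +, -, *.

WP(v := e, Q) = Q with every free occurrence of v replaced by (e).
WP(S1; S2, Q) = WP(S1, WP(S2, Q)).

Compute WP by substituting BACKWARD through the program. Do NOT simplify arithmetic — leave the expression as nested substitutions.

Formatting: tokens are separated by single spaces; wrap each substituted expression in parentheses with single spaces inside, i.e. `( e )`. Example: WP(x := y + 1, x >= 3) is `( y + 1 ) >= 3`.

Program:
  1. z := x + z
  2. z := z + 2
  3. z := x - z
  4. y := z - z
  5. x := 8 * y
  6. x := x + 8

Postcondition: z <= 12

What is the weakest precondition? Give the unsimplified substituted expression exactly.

post: z <= 12
stmt 6: x := x + 8  -- replace 0 occurrence(s) of x with (x + 8)
  => z <= 12
stmt 5: x := 8 * y  -- replace 0 occurrence(s) of x with (8 * y)
  => z <= 12
stmt 4: y := z - z  -- replace 0 occurrence(s) of y with (z - z)
  => z <= 12
stmt 3: z := x - z  -- replace 1 occurrence(s) of z with (x - z)
  => ( x - z ) <= 12
stmt 2: z := z + 2  -- replace 1 occurrence(s) of z with (z + 2)
  => ( x - ( z + 2 ) ) <= 12
stmt 1: z := x + z  -- replace 1 occurrence(s) of z with (x + z)
  => ( x - ( ( x + z ) + 2 ) ) <= 12

Answer: ( x - ( ( x + z ) + 2 ) ) <= 12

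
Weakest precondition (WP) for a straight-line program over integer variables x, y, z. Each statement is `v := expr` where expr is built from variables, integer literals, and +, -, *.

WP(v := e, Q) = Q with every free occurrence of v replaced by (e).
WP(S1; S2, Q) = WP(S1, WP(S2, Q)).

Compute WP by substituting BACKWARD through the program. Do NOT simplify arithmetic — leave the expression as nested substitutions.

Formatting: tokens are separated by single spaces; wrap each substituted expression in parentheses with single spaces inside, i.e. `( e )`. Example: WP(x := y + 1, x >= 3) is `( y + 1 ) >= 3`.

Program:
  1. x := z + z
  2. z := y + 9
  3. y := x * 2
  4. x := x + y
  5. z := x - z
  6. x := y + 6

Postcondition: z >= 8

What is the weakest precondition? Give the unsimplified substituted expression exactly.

post: z >= 8
stmt 6: x := y + 6  -- replace 0 occurrence(s) of x with (y + 6)
  => z >= 8
stmt 5: z := x - z  -- replace 1 occurrence(s) of z with (x - z)
  => ( x - z ) >= 8
stmt 4: x := x + y  -- replace 1 occurrence(s) of x with (x + y)
  => ( ( x + y ) - z ) >= 8
stmt 3: y := x * 2  -- replace 1 occurrence(s) of y with (x * 2)
  => ( ( x + ( x * 2 ) ) - z ) >= 8
stmt 2: z := y + 9  -- replace 1 occurrence(s) of z with (y + 9)
  => ( ( x + ( x * 2 ) ) - ( y + 9 ) ) >= 8
stmt 1: x := z + z  -- replace 2 occurrence(s) of x with (z + z)
  => ( ( ( z + z ) + ( ( z + z ) * 2 ) ) - ( y + 9 ) ) >= 8

Answer: ( ( ( z + z ) + ( ( z + z ) * 2 ) ) - ( y + 9 ) ) >= 8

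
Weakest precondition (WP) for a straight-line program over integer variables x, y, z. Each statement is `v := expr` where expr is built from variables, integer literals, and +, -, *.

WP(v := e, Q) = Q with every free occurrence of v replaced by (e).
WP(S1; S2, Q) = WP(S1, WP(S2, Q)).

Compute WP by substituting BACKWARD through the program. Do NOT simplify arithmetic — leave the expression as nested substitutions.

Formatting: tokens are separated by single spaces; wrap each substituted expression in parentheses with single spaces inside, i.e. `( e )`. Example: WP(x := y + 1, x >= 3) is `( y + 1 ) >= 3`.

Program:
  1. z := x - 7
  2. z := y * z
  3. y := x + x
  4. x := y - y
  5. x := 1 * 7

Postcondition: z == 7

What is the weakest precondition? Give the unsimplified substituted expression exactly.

post: z == 7
stmt 5: x := 1 * 7  -- replace 0 occurrence(s) of x with (1 * 7)
  => z == 7
stmt 4: x := y - y  -- replace 0 occurrence(s) of x with (y - y)
  => z == 7
stmt 3: y := x + x  -- replace 0 occurrence(s) of y with (x + x)
  => z == 7
stmt 2: z := y * z  -- replace 1 occurrence(s) of z with (y * z)
  => ( y * z ) == 7
stmt 1: z := x - 7  -- replace 1 occurrence(s) of z with (x - 7)
  => ( y * ( x - 7 ) ) == 7

Answer: ( y * ( x - 7 ) ) == 7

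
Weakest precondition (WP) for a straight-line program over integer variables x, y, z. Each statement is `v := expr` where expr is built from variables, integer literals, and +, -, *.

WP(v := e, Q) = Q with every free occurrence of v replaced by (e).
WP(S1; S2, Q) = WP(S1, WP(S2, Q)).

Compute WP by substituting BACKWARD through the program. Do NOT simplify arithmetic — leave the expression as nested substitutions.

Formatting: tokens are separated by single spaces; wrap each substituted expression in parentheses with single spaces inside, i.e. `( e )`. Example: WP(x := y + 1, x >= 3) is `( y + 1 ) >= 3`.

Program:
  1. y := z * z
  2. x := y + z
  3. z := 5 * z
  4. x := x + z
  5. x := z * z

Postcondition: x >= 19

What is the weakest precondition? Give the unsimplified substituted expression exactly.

post: x >= 19
stmt 5: x := z * z  -- replace 1 occurrence(s) of x with (z * z)
  => ( z * z ) >= 19
stmt 4: x := x + z  -- replace 0 occurrence(s) of x with (x + z)
  => ( z * z ) >= 19
stmt 3: z := 5 * z  -- replace 2 occurrence(s) of z with (5 * z)
  => ( ( 5 * z ) * ( 5 * z ) ) >= 19
stmt 2: x := y + z  -- replace 0 occurrence(s) of x with (y + z)
  => ( ( 5 * z ) * ( 5 * z ) ) >= 19
stmt 1: y := z * z  -- replace 0 occurrence(s) of y with (z * z)
  => ( ( 5 * z ) * ( 5 * z ) ) >= 19

Answer: ( ( 5 * z ) * ( 5 * z ) ) >= 19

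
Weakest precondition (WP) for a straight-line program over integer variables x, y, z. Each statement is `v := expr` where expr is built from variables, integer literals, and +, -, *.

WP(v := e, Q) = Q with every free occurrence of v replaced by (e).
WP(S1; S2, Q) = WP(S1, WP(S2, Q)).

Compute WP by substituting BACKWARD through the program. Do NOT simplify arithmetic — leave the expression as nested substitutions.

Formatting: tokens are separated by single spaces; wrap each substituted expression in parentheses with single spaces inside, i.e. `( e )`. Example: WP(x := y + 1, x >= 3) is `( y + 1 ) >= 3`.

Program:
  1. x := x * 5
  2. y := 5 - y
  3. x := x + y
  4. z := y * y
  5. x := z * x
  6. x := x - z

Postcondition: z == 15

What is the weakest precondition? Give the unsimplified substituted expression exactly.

Answer: ( ( 5 - y ) * ( 5 - y ) ) == 15

Derivation:
post: z == 15
stmt 6: x := x - z  -- replace 0 occurrence(s) of x with (x - z)
  => z == 15
stmt 5: x := z * x  -- replace 0 occurrence(s) of x with (z * x)
  => z == 15
stmt 4: z := y * y  -- replace 1 occurrence(s) of z with (y * y)
  => ( y * y ) == 15
stmt 3: x := x + y  -- replace 0 occurrence(s) of x with (x + y)
  => ( y * y ) == 15
stmt 2: y := 5 - y  -- replace 2 occurrence(s) of y with (5 - y)
  => ( ( 5 - y ) * ( 5 - y ) ) == 15
stmt 1: x := x * 5  -- replace 0 occurrence(s) of x with (x * 5)
  => ( ( 5 - y ) * ( 5 - y ) ) == 15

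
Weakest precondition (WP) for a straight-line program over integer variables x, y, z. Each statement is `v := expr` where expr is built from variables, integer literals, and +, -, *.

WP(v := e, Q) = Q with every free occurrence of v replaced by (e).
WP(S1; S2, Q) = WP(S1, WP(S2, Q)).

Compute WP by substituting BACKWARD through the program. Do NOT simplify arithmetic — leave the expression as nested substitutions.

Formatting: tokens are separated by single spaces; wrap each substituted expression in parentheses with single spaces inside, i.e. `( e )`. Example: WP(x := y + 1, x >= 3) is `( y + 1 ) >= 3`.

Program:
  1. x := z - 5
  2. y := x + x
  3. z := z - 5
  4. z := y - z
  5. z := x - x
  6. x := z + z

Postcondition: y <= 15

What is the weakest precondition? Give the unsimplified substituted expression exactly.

Answer: ( ( z - 5 ) + ( z - 5 ) ) <= 15

Derivation:
post: y <= 15
stmt 6: x := z + z  -- replace 0 occurrence(s) of x with (z + z)
  => y <= 15
stmt 5: z := x - x  -- replace 0 occurrence(s) of z with (x - x)
  => y <= 15
stmt 4: z := y - z  -- replace 0 occurrence(s) of z with (y - z)
  => y <= 15
stmt 3: z := z - 5  -- replace 0 occurrence(s) of z with (z - 5)
  => y <= 15
stmt 2: y := x + x  -- replace 1 occurrence(s) of y with (x + x)
  => ( x + x ) <= 15
stmt 1: x := z - 5  -- replace 2 occurrence(s) of x with (z - 5)
  => ( ( z - 5 ) + ( z - 5 ) ) <= 15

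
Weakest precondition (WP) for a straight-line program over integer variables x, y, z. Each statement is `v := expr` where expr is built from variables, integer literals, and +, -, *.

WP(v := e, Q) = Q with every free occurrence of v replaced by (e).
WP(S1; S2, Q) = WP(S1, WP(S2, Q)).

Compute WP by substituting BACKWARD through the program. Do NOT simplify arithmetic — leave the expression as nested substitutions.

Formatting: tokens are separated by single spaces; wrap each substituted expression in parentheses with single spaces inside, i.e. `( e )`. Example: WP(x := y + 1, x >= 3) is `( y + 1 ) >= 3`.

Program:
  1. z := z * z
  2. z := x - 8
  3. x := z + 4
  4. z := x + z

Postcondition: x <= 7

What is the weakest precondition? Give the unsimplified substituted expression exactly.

post: x <= 7
stmt 4: z := x + z  -- replace 0 occurrence(s) of z with (x + z)
  => x <= 7
stmt 3: x := z + 4  -- replace 1 occurrence(s) of x with (z + 4)
  => ( z + 4 ) <= 7
stmt 2: z := x - 8  -- replace 1 occurrence(s) of z with (x - 8)
  => ( ( x - 8 ) + 4 ) <= 7
stmt 1: z := z * z  -- replace 0 occurrence(s) of z with (z * z)
  => ( ( x - 8 ) + 4 ) <= 7

Answer: ( ( x - 8 ) + 4 ) <= 7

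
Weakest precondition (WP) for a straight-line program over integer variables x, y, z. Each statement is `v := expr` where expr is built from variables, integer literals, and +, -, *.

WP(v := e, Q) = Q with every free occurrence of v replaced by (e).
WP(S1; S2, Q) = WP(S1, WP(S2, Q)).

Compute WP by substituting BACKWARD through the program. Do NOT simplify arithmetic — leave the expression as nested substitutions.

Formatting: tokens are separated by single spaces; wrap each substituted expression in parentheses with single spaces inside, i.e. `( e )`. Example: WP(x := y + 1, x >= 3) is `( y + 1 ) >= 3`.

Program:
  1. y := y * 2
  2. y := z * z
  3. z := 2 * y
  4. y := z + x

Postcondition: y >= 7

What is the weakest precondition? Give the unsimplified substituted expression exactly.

post: y >= 7
stmt 4: y := z + x  -- replace 1 occurrence(s) of y with (z + x)
  => ( z + x ) >= 7
stmt 3: z := 2 * y  -- replace 1 occurrence(s) of z with (2 * y)
  => ( ( 2 * y ) + x ) >= 7
stmt 2: y := z * z  -- replace 1 occurrence(s) of y with (z * z)
  => ( ( 2 * ( z * z ) ) + x ) >= 7
stmt 1: y := y * 2  -- replace 0 occurrence(s) of y with (y * 2)
  => ( ( 2 * ( z * z ) ) + x ) >= 7

Answer: ( ( 2 * ( z * z ) ) + x ) >= 7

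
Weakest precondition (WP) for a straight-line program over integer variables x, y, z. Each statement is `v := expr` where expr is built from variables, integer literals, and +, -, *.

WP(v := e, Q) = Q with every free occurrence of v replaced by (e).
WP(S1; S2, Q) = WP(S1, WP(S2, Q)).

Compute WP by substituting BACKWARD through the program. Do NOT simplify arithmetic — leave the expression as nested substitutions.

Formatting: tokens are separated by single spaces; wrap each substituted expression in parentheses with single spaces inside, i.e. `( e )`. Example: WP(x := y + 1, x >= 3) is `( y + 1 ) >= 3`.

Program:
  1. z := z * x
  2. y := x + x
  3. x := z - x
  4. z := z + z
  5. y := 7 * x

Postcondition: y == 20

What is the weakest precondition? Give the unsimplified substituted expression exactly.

Answer: ( 7 * ( ( z * x ) - x ) ) == 20

Derivation:
post: y == 20
stmt 5: y := 7 * x  -- replace 1 occurrence(s) of y with (7 * x)
  => ( 7 * x ) == 20
stmt 4: z := z + z  -- replace 0 occurrence(s) of z with (z + z)
  => ( 7 * x ) == 20
stmt 3: x := z - x  -- replace 1 occurrence(s) of x with (z - x)
  => ( 7 * ( z - x ) ) == 20
stmt 2: y := x + x  -- replace 0 occurrence(s) of y with (x + x)
  => ( 7 * ( z - x ) ) == 20
stmt 1: z := z * x  -- replace 1 occurrence(s) of z with (z * x)
  => ( 7 * ( ( z * x ) - x ) ) == 20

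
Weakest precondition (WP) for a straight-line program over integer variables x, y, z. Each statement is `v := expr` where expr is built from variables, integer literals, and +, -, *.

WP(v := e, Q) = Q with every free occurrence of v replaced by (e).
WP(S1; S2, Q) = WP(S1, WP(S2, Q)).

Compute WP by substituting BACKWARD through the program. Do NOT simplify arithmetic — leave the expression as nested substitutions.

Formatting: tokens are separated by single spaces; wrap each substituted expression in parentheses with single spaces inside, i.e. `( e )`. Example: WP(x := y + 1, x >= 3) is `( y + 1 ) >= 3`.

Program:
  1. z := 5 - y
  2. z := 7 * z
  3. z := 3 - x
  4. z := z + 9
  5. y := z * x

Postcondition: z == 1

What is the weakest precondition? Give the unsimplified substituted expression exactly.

post: z == 1
stmt 5: y := z * x  -- replace 0 occurrence(s) of y with (z * x)
  => z == 1
stmt 4: z := z + 9  -- replace 1 occurrence(s) of z with (z + 9)
  => ( z + 9 ) == 1
stmt 3: z := 3 - x  -- replace 1 occurrence(s) of z with (3 - x)
  => ( ( 3 - x ) + 9 ) == 1
stmt 2: z := 7 * z  -- replace 0 occurrence(s) of z with (7 * z)
  => ( ( 3 - x ) + 9 ) == 1
stmt 1: z := 5 - y  -- replace 0 occurrence(s) of z with (5 - y)
  => ( ( 3 - x ) + 9 ) == 1

Answer: ( ( 3 - x ) + 9 ) == 1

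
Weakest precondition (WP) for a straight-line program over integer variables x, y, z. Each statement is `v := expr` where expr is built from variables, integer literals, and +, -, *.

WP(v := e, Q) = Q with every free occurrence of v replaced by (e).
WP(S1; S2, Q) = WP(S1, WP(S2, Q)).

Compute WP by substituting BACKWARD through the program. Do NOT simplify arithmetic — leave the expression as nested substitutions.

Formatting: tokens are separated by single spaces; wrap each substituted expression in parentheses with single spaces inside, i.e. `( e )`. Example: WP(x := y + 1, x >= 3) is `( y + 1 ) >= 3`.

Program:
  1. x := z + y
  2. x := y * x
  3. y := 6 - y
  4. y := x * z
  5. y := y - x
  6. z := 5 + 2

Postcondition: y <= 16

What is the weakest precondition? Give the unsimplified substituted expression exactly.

Answer: ( ( ( y * ( z + y ) ) * z ) - ( y * ( z + y ) ) ) <= 16

Derivation:
post: y <= 16
stmt 6: z := 5 + 2  -- replace 0 occurrence(s) of z with (5 + 2)
  => y <= 16
stmt 5: y := y - x  -- replace 1 occurrence(s) of y with (y - x)
  => ( y - x ) <= 16
stmt 4: y := x * z  -- replace 1 occurrence(s) of y with (x * z)
  => ( ( x * z ) - x ) <= 16
stmt 3: y := 6 - y  -- replace 0 occurrence(s) of y with (6 - y)
  => ( ( x * z ) - x ) <= 16
stmt 2: x := y * x  -- replace 2 occurrence(s) of x with (y * x)
  => ( ( ( y * x ) * z ) - ( y * x ) ) <= 16
stmt 1: x := z + y  -- replace 2 occurrence(s) of x with (z + y)
  => ( ( ( y * ( z + y ) ) * z ) - ( y * ( z + y ) ) ) <= 16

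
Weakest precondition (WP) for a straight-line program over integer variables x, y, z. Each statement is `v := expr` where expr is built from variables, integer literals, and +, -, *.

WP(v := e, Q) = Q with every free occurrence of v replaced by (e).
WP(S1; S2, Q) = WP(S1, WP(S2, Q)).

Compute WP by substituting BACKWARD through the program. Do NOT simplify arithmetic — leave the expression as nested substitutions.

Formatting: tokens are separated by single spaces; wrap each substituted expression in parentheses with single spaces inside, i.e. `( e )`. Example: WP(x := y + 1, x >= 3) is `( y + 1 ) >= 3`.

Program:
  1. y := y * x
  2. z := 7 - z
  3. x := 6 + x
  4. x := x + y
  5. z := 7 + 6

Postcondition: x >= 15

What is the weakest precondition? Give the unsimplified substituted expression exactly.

Answer: ( ( 6 + x ) + ( y * x ) ) >= 15

Derivation:
post: x >= 15
stmt 5: z := 7 + 6  -- replace 0 occurrence(s) of z with (7 + 6)
  => x >= 15
stmt 4: x := x + y  -- replace 1 occurrence(s) of x with (x + y)
  => ( x + y ) >= 15
stmt 3: x := 6 + x  -- replace 1 occurrence(s) of x with (6 + x)
  => ( ( 6 + x ) + y ) >= 15
stmt 2: z := 7 - z  -- replace 0 occurrence(s) of z with (7 - z)
  => ( ( 6 + x ) + y ) >= 15
stmt 1: y := y * x  -- replace 1 occurrence(s) of y with (y * x)
  => ( ( 6 + x ) + ( y * x ) ) >= 15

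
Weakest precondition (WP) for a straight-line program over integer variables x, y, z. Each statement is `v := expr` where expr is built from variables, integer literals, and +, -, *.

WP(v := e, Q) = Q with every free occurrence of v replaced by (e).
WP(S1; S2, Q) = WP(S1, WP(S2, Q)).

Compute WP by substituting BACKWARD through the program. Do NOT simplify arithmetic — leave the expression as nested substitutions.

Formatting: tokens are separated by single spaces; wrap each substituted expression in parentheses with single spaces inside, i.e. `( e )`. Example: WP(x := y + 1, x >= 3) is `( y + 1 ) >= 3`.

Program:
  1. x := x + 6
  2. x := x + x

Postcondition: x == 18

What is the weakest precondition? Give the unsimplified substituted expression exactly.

Answer: ( ( x + 6 ) + ( x + 6 ) ) == 18

Derivation:
post: x == 18
stmt 2: x := x + x  -- replace 1 occurrence(s) of x with (x + x)
  => ( x + x ) == 18
stmt 1: x := x + 6  -- replace 2 occurrence(s) of x with (x + 6)
  => ( ( x + 6 ) + ( x + 6 ) ) == 18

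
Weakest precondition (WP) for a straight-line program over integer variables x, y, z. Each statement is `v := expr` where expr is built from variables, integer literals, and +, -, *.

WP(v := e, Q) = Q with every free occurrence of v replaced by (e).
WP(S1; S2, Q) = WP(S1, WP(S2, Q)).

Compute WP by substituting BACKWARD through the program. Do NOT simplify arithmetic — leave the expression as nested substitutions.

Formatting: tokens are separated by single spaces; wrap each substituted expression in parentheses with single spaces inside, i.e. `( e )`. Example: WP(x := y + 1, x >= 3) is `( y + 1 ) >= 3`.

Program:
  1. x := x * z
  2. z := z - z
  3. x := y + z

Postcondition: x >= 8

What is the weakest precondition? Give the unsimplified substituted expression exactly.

post: x >= 8
stmt 3: x := y + z  -- replace 1 occurrence(s) of x with (y + z)
  => ( y + z ) >= 8
stmt 2: z := z - z  -- replace 1 occurrence(s) of z with (z - z)
  => ( y + ( z - z ) ) >= 8
stmt 1: x := x * z  -- replace 0 occurrence(s) of x with (x * z)
  => ( y + ( z - z ) ) >= 8

Answer: ( y + ( z - z ) ) >= 8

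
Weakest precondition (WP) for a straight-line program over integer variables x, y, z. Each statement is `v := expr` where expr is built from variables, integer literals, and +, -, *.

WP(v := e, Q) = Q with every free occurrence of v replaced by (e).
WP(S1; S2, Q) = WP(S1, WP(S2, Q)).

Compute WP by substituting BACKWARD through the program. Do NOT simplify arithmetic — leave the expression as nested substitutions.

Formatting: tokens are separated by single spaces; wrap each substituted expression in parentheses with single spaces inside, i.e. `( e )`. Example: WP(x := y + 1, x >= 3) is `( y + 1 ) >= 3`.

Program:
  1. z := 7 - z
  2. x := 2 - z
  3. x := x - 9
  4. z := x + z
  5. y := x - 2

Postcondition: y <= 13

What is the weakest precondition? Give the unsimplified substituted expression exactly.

Answer: ( ( ( 2 - ( 7 - z ) ) - 9 ) - 2 ) <= 13

Derivation:
post: y <= 13
stmt 5: y := x - 2  -- replace 1 occurrence(s) of y with (x - 2)
  => ( x - 2 ) <= 13
stmt 4: z := x + z  -- replace 0 occurrence(s) of z with (x + z)
  => ( x - 2 ) <= 13
stmt 3: x := x - 9  -- replace 1 occurrence(s) of x with (x - 9)
  => ( ( x - 9 ) - 2 ) <= 13
stmt 2: x := 2 - z  -- replace 1 occurrence(s) of x with (2 - z)
  => ( ( ( 2 - z ) - 9 ) - 2 ) <= 13
stmt 1: z := 7 - z  -- replace 1 occurrence(s) of z with (7 - z)
  => ( ( ( 2 - ( 7 - z ) ) - 9 ) - 2 ) <= 13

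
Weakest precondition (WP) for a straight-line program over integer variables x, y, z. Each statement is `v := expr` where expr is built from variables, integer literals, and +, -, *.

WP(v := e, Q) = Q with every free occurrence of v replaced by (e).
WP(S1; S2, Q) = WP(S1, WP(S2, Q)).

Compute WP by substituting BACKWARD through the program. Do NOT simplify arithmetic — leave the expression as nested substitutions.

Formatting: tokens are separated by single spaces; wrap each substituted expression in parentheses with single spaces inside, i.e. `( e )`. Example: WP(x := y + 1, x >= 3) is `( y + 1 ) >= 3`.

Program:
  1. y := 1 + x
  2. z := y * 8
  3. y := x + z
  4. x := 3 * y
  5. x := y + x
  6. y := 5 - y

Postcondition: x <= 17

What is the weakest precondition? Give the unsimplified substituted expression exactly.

post: x <= 17
stmt 6: y := 5 - y  -- replace 0 occurrence(s) of y with (5 - y)
  => x <= 17
stmt 5: x := y + x  -- replace 1 occurrence(s) of x with (y + x)
  => ( y + x ) <= 17
stmt 4: x := 3 * y  -- replace 1 occurrence(s) of x with (3 * y)
  => ( y + ( 3 * y ) ) <= 17
stmt 3: y := x + z  -- replace 2 occurrence(s) of y with (x + z)
  => ( ( x + z ) + ( 3 * ( x + z ) ) ) <= 17
stmt 2: z := y * 8  -- replace 2 occurrence(s) of z with (y * 8)
  => ( ( x + ( y * 8 ) ) + ( 3 * ( x + ( y * 8 ) ) ) ) <= 17
stmt 1: y := 1 + x  -- replace 2 occurrence(s) of y with (1 + x)
  => ( ( x + ( ( 1 + x ) * 8 ) ) + ( 3 * ( x + ( ( 1 + x ) * 8 ) ) ) ) <= 17

Answer: ( ( x + ( ( 1 + x ) * 8 ) ) + ( 3 * ( x + ( ( 1 + x ) * 8 ) ) ) ) <= 17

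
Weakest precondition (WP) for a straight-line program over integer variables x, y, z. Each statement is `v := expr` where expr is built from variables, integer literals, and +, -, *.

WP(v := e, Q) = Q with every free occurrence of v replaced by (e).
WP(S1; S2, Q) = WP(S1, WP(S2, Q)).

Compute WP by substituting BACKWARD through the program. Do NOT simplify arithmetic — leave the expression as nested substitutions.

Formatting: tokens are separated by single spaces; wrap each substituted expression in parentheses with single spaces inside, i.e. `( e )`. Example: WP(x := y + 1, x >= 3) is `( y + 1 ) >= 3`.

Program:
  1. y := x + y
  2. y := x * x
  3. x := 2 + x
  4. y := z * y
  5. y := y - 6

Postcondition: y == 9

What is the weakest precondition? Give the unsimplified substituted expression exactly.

post: y == 9
stmt 5: y := y - 6  -- replace 1 occurrence(s) of y with (y - 6)
  => ( y - 6 ) == 9
stmt 4: y := z * y  -- replace 1 occurrence(s) of y with (z * y)
  => ( ( z * y ) - 6 ) == 9
stmt 3: x := 2 + x  -- replace 0 occurrence(s) of x with (2 + x)
  => ( ( z * y ) - 6 ) == 9
stmt 2: y := x * x  -- replace 1 occurrence(s) of y with (x * x)
  => ( ( z * ( x * x ) ) - 6 ) == 9
stmt 1: y := x + y  -- replace 0 occurrence(s) of y with (x + y)
  => ( ( z * ( x * x ) ) - 6 ) == 9

Answer: ( ( z * ( x * x ) ) - 6 ) == 9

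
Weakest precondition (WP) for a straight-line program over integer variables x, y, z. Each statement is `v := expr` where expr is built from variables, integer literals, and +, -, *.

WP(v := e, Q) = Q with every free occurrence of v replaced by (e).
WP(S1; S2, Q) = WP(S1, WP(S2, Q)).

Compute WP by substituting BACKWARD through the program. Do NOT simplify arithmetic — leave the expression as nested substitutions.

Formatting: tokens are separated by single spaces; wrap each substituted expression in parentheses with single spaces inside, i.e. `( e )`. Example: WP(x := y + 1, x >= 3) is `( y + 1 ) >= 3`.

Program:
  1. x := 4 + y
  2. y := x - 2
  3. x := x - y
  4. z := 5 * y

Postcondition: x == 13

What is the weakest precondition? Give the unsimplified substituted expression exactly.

post: x == 13
stmt 4: z := 5 * y  -- replace 0 occurrence(s) of z with (5 * y)
  => x == 13
stmt 3: x := x - y  -- replace 1 occurrence(s) of x with (x - y)
  => ( x - y ) == 13
stmt 2: y := x - 2  -- replace 1 occurrence(s) of y with (x - 2)
  => ( x - ( x - 2 ) ) == 13
stmt 1: x := 4 + y  -- replace 2 occurrence(s) of x with (4 + y)
  => ( ( 4 + y ) - ( ( 4 + y ) - 2 ) ) == 13

Answer: ( ( 4 + y ) - ( ( 4 + y ) - 2 ) ) == 13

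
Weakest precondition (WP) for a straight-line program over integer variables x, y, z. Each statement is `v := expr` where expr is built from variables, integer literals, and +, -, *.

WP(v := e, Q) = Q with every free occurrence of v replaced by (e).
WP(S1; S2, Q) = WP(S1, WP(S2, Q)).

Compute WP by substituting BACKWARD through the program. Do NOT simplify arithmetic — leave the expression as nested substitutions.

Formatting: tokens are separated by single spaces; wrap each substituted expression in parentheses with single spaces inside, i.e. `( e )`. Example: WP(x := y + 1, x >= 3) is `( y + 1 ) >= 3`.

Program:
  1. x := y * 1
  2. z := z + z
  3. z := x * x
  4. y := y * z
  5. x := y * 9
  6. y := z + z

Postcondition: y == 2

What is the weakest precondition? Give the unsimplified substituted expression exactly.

post: y == 2
stmt 6: y := z + z  -- replace 1 occurrence(s) of y with (z + z)
  => ( z + z ) == 2
stmt 5: x := y * 9  -- replace 0 occurrence(s) of x with (y * 9)
  => ( z + z ) == 2
stmt 4: y := y * z  -- replace 0 occurrence(s) of y with (y * z)
  => ( z + z ) == 2
stmt 3: z := x * x  -- replace 2 occurrence(s) of z with (x * x)
  => ( ( x * x ) + ( x * x ) ) == 2
stmt 2: z := z + z  -- replace 0 occurrence(s) of z with (z + z)
  => ( ( x * x ) + ( x * x ) ) == 2
stmt 1: x := y * 1  -- replace 4 occurrence(s) of x with (y * 1)
  => ( ( ( y * 1 ) * ( y * 1 ) ) + ( ( y * 1 ) * ( y * 1 ) ) ) == 2

Answer: ( ( ( y * 1 ) * ( y * 1 ) ) + ( ( y * 1 ) * ( y * 1 ) ) ) == 2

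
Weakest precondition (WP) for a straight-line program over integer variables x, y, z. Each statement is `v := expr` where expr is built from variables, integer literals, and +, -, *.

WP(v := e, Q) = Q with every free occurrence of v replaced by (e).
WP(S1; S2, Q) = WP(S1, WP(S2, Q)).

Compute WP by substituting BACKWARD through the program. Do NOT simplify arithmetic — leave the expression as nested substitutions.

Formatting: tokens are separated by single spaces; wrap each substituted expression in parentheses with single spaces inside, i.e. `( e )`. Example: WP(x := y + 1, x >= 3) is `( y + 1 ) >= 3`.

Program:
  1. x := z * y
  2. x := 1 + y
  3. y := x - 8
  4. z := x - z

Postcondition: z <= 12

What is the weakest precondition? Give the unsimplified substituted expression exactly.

post: z <= 12
stmt 4: z := x - z  -- replace 1 occurrence(s) of z with (x - z)
  => ( x - z ) <= 12
stmt 3: y := x - 8  -- replace 0 occurrence(s) of y with (x - 8)
  => ( x - z ) <= 12
stmt 2: x := 1 + y  -- replace 1 occurrence(s) of x with (1 + y)
  => ( ( 1 + y ) - z ) <= 12
stmt 1: x := z * y  -- replace 0 occurrence(s) of x with (z * y)
  => ( ( 1 + y ) - z ) <= 12

Answer: ( ( 1 + y ) - z ) <= 12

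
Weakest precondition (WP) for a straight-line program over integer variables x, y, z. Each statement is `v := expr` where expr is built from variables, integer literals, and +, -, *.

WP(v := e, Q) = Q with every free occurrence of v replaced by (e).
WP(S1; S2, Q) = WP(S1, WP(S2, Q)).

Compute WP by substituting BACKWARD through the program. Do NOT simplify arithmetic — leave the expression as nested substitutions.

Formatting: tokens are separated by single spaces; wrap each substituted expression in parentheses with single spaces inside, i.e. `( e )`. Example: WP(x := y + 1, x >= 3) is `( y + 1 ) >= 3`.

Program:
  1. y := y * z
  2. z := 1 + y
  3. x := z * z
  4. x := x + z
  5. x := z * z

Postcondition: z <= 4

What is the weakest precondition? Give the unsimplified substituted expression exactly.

Answer: ( 1 + ( y * z ) ) <= 4

Derivation:
post: z <= 4
stmt 5: x := z * z  -- replace 0 occurrence(s) of x with (z * z)
  => z <= 4
stmt 4: x := x + z  -- replace 0 occurrence(s) of x with (x + z)
  => z <= 4
stmt 3: x := z * z  -- replace 0 occurrence(s) of x with (z * z)
  => z <= 4
stmt 2: z := 1 + y  -- replace 1 occurrence(s) of z with (1 + y)
  => ( 1 + y ) <= 4
stmt 1: y := y * z  -- replace 1 occurrence(s) of y with (y * z)
  => ( 1 + ( y * z ) ) <= 4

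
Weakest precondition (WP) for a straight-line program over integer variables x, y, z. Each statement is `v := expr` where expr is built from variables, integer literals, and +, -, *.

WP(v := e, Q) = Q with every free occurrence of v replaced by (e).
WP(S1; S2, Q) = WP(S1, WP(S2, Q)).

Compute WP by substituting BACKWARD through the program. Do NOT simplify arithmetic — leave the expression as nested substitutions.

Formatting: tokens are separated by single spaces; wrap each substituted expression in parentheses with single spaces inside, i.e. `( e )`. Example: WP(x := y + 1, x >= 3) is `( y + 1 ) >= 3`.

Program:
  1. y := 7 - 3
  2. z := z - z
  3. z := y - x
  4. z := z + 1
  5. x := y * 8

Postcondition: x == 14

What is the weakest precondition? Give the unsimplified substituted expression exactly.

post: x == 14
stmt 5: x := y * 8  -- replace 1 occurrence(s) of x with (y * 8)
  => ( y * 8 ) == 14
stmt 4: z := z + 1  -- replace 0 occurrence(s) of z with (z + 1)
  => ( y * 8 ) == 14
stmt 3: z := y - x  -- replace 0 occurrence(s) of z with (y - x)
  => ( y * 8 ) == 14
stmt 2: z := z - z  -- replace 0 occurrence(s) of z with (z - z)
  => ( y * 8 ) == 14
stmt 1: y := 7 - 3  -- replace 1 occurrence(s) of y with (7 - 3)
  => ( ( 7 - 3 ) * 8 ) == 14

Answer: ( ( 7 - 3 ) * 8 ) == 14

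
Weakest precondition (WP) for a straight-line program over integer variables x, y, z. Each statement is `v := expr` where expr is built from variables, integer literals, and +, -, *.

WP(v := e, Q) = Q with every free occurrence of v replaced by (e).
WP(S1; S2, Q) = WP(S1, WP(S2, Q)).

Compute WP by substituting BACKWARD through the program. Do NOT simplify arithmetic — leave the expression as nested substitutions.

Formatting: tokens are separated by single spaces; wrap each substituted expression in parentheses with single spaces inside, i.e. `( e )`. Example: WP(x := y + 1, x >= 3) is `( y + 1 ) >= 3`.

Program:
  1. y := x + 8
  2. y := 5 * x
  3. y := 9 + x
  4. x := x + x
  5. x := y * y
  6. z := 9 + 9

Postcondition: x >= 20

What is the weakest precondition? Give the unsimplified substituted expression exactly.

Answer: ( ( 9 + x ) * ( 9 + x ) ) >= 20

Derivation:
post: x >= 20
stmt 6: z := 9 + 9  -- replace 0 occurrence(s) of z with (9 + 9)
  => x >= 20
stmt 5: x := y * y  -- replace 1 occurrence(s) of x with (y * y)
  => ( y * y ) >= 20
stmt 4: x := x + x  -- replace 0 occurrence(s) of x with (x + x)
  => ( y * y ) >= 20
stmt 3: y := 9 + x  -- replace 2 occurrence(s) of y with (9 + x)
  => ( ( 9 + x ) * ( 9 + x ) ) >= 20
stmt 2: y := 5 * x  -- replace 0 occurrence(s) of y with (5 * x)
  => ( ( 9 + x ) * ( 9 + x ) ) >= 20
stmt 1: y := x + 8  -- replace 0 occurrence(s) of y with (x + 8)
  => ( ( 9 + x ) * ( 9 + x ) ) >= 20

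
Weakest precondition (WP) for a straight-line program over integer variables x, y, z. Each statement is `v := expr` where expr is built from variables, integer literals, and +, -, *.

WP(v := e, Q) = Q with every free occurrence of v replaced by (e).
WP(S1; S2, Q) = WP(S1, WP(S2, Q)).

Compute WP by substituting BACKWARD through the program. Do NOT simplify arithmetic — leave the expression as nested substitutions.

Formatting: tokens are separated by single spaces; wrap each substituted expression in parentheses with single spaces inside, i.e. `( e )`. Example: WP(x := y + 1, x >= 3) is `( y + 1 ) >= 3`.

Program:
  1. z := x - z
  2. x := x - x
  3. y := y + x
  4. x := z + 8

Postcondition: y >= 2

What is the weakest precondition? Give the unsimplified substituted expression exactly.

post: y >= 2
stmt 4: x := z + 8  -- replace 0 occurrence(s) of x with (z + 8)
  => y >= 2
stmt 3: y := y + x  -- replace 1 occurrence(s) of y with (y + x)
  => ( y + x ) >= 2
stmt 2: x := x - x  -- replace 1 occurrence(s) of x with (x - x)
  => ( y + ( x - x ) ) >= 2
stmt 1: z := x - z  -- replace 0 occurrence(s) of z with (x - z)
  => ( y + ( x - x ) ) >= 2

Answer: ( y + ( x - x ) ) >= 2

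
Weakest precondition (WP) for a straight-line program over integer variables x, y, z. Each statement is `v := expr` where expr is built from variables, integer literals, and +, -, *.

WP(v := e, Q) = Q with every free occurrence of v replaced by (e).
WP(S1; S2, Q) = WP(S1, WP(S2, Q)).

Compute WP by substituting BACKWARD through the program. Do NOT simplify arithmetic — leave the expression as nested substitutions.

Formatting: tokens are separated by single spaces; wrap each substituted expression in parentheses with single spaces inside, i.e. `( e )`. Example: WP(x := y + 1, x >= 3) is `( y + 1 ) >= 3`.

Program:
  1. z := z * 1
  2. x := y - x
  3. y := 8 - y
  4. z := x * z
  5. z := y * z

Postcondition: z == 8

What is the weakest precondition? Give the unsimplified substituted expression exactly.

post: z == 8
stmt 5: z := y * z  -- replace 1 occurrence(s) of z with (y * z)
  => ( y * z ) == 8
stmt 4: z := x * z  -- replace 1 occurrence(s) of z with (x * z)
  => ( y * ( x * z ) ) == 8
stmt 3: y := 8 - y  -- replace 1 occurrence(s) of y with (8 - y)
  => ( ( 8 - y ) * ( x * z ) ) == 8
stmt 2: x := y - x  -- replace 1 occurrence(s) of x with (y - x)
  => ( ( 8 - y ) * ( ( y - x ) * z ) ) == 8
stmt 1: z := z * 1  -- replace 1 occurrence(s) of z with (z * 1)
  => ( ( 8 - y ) * ( ( y - x ) * ( z * 1 ) ) ) == 8

Answer: ( ( 8 - y ) * ( ( y - x ) * ( z * 1 ) ) ) == 8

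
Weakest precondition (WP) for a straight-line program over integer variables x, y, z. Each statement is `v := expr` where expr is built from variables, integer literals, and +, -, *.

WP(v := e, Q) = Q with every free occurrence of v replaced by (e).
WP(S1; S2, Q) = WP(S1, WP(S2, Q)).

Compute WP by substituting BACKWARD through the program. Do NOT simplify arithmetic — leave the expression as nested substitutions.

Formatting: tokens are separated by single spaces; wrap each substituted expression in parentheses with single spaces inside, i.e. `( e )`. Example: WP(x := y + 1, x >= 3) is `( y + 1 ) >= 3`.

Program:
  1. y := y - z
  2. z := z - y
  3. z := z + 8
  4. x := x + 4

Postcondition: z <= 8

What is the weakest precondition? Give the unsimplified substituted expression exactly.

Answer: ( ( z - ( y - z ) ) + 8 ) <= 8

Derivation:
post: z <= 8
stmt 4: x := x + 4  -- replace 0 occurrence(s) of x with (x + 4)
  => z <= 8
stmt 3: z := z + 8  -- replace 1 occurrence(s) of z with (z + 8)
  => ( z + 8 ) <= 8
stmt 2: z := z - y  -- replace 1 occurrence(s) of z with (z - y)
  => ( ( z - y ) + 8 ) <= 8
stmt 1: y := y - z  -- replace 1 occurrence(s) of y with (y - z)
  => ( ( z - ( y - z ) ) + 8 ) <= 8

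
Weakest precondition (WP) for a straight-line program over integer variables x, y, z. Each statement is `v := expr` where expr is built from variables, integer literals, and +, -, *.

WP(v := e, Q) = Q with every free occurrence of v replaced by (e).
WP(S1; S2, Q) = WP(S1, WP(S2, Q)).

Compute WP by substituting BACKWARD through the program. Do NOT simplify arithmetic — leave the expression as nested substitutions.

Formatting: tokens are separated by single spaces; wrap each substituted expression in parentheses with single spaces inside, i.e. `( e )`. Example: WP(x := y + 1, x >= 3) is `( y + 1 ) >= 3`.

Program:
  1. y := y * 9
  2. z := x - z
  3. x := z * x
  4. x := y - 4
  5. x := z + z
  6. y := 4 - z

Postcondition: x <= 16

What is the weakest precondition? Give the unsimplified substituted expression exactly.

post: x <= 16
stmt 6: y := 4 - z  -- replace 0 occurrence(s) of y with (4 - z)
  => x <= 16
stmt 5: x := z + z  -- replace 1 occurrence(s) of x with (z + z)
  => ( z + z ) <= 16
stmt 4: x := y - 4  -- replace 0 occurrence(s) of x with (y - 4)
  => ( z + z ) <= 16
stmt 3: x := z * x  -- replace 0 occurrence(s) of x with (z * x)
  => ( z + z ) <= 16
stmt 2: z := x - z  -- replace 2 occurrence(s) of z with (x - z)
  => ( ( x - z ) + ( x - z ) ) <= 16
stmt 1: y := y * 9  -- replace 0 occurrence(s) of y with (y * 9)
  => ( ( x - z ) + ( x - z ) ) <= 16

Answer: ( ( x - z ) + ( x - z ) ) <= 16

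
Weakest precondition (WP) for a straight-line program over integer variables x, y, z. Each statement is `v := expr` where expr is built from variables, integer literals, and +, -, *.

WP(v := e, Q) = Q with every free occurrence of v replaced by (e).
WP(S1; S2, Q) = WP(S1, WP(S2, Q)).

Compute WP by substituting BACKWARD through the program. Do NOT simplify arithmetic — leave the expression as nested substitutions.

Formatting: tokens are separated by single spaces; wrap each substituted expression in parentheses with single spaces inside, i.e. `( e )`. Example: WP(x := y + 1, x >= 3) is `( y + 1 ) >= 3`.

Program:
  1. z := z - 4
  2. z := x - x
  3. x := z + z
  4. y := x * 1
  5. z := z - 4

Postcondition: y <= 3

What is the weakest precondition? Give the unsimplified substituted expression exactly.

post: y <= 3
stmt 5: z := z - 4  -- replace 0 occurrence(s) of z with (z - 4)
  => y <= 3
stmt 4: y := x * 1  -- replace 1 occurrence(s) of y with (x * 1)
  => ( x * 1 ) <= 3
stmt 3: x := z + z  -- replace 1 occurrence(s) of x with (z + z)
  => ( ( z + z ) * 1 ) <= 3
stmt 2: z := x - x  -- replace 2 occurrence(s) of z with (x - x)
  => ( ( ( x - x ) + ( x - x ) ) * 1 ) <= 3
stmt 1: z := z - 4  -- replace 0 occurrence(s) of z with (z - 4)
  => ( ( ( x - x ) + ( x - x ) ) * 1 ) <= 3

Answer: ( ( ( x - x ) + ( x - x ) ) * 1 ) <= 3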